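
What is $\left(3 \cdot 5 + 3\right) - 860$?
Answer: $-842$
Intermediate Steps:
$\left(3 \cdot 5 + 3\right) - 860 = \left(15 + 3\right) - 860 = 18 - 860 = -842$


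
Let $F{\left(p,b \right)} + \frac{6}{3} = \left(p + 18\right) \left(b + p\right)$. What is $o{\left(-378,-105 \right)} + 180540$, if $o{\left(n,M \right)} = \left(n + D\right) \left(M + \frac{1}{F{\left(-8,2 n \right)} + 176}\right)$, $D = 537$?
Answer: $\frac{1223266611}{7466} \approx 1.6385 \cdot 10^{5}$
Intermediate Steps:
$F{\left(p,b \right)} = -2 + \left(18 + p\right) \left(b + p\right)$ ($F{\left(p,b \right)} = -2 + \left(p + 18\right) \left(b + p\right) = -2 + \left(18 + p\right) \left(b + p\right)$)
$o{\left(n,M \right)} = \left(537 + n\right) \left(M + \frac{1}{94 + 20 n}\right)$ ($o{\left(n,M \right)} = \left(n + 537\right) \left(M + \frac{1}{\left(-2 + \left(-8\right)^{2} + 18 \cdot 2 n + 18 \left(-8\right) + 2 n \left(-8\right)\right) + 176}\right) = \left(537 + n\right) \left(M + \frac{1}{\left(-2 + 64 + 36 n - 144 - 16 n\right) + 176}\right) = \left(537 + n\right) \left(M + \frac{1}{\left(-82 + 20 n\right) + 176}\right) = \left(537 + n\right) \left(M + \frac{1}{94 + 20 n}\right)$)
$o{\left(-378,-105 \right)} + 180540 = \frac{537 - 378 + 50478 \left(-105\right) + 20 \left(-105\right) \left(-378\right)^{2} + 10834 \left(-105\right) \left(-378\right)}{2 \left(47 + 10 \left(-378\right)\right)} + 180540 = \frac{537 - 378 - 5300190 + 20 \left(-105\right) 142884 + 430001460}{2 \left(47 - 3780\right)} + 180540 = \frac{537 - 378 - 5300190 - 300056400 + 430001460}{2 \left(-3733\right)} + 180540 = \frac{1}{2} \left(- \frac{1}{3733}\right) 124645029 + 180540 = - \frac{124645029}{7466} + 180540 = \frac{1223266611}{7466}$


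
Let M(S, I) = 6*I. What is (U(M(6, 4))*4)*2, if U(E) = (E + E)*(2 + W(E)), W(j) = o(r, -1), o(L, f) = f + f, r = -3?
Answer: 0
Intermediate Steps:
o(L, f) = 2*f
W(j) = -2 (W(j) = 2*(-1) = -2)
U(E) = 0 (U(E) = (E + E)*(2 - 2) = (2*E)*0 = 0)
(U(M(6, 4))*4)*2 = (0*4)*2 = 0*2 = 0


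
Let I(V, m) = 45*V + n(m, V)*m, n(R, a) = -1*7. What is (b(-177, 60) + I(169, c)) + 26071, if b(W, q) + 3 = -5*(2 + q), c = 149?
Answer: 32320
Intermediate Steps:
n(R, a) = -7
I(V, m) = -7*m + 45*V (I(V, m) = 45*V - 7*m = -7*m + 45*V)
b(W, q) = -13 - 5*q (b(W, q) = -3 - 5*(2 + q) = -3 + (-10 - 5*q) = -13 - 5*q)
(b(-177, 60) + I(169, c)) + 26071 = ((-13 - 5*60) + (-7*149 + 45*169)) + 26071 = ((-13 - 300) + (-1043 + 7605)) + 26071 = (-313 + 6562) + 26071 = 6249 + 26071 = 32320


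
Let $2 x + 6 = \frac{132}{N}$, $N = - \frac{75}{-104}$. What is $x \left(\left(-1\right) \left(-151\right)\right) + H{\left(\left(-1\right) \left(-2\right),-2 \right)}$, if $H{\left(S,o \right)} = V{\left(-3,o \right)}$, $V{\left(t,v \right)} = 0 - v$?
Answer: $\frac{334213}{25} \approx 13369.0$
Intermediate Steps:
$N = \frac{75}{104}$ ($N = \left(-75\right) \left(- \frac{1}{104}\right) = \frac{75}{104} \approx 0.72115$)
$x = \frac{2213}{25}$ ($x = -3 + \frac{132 \frac{1}{\frac{75}{104}}}{2} = -3 + \frac{132 \cdot \frac{104}{75}}{2} = -3 + \frac{1}{2} \cdot \frac{4576}{25} = -3 + \frac{2288}{25} = \frac{2213}{25} \approx 88.52$)
$V{\left(t,v \right)} = - v$
$H{\left(S,o \right)} = - o$
$x \left(\left(-1\right) \left(-151\right)\right) + H{\left(\left(-1\right) \left(-2\right),-2 \right)} = \frac{2213 \left(\left(-1\right) \left(-151\right)\right)}{25} - -2 = \frac{2213}{25} \cdot 151 + 2 = \frac{334163}{25} + 2 = \frac{334213}{25}$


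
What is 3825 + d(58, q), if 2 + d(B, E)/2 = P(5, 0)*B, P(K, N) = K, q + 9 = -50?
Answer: 4401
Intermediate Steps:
q = -59 (q = -9 - 50 = -59)
d(B, E) = -4 + 10*B (d(B, E) = -4 + 2*(5*B) = -4 + 10*B)
3825 + d(58, q) = 3825 + (-4 + 10*58) = 3825 + (-4 + 580) = 3825 + 576 = 4401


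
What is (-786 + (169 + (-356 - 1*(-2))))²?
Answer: 942841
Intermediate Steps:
(-786 + (169 + (-356 - 1*(-2))))² = (-786 + (169 + (-356 + 2)))² = (-786 + (169 - 354))² = (-786 - 185)² = (-971)² = 942841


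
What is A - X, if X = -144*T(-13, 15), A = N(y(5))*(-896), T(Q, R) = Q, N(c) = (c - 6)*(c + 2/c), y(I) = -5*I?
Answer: -17462352/25 ≈ -6.9849e+5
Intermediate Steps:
N(c) = (-6 + c)*(c + 2/c)
A = -17415552/25 (A = (2 + (-5*5)² - 12/((-5*5)) - (-30)*5)*(-896) = (2 + (-25)² - 12/(-25) - 6*(-25))*(-896) = (2 + 625 - 12*(-1/25) + 150)*(-896) = (2 + 625 + 12/25 + 150)*(-896) = (19437/25)*(-896) = -17415552/25 ≈ -6.9662e+5)
X = 1872 (X = -144*(-13) = 1872)
A - X = -17415552/25 - 1*1872 = -17415552/25 - 1872 = -17462352/25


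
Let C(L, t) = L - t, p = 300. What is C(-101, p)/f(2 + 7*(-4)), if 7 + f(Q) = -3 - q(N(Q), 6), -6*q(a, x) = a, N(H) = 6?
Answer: 401/9 ≈ 44.556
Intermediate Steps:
q(a, x) = -a/6
f(Q) = -9 (f(Q) = -7 + (-3 - (-1)*6/6) = -7 + (-3 - 1*(-1)) = -7 + (-3 + 1) = -7 - 2 = -9)
C(-101, p)/f(2 + 7*(-4)) = (-101 - 1*300)/(-9) = (-101 - 300)*(-⅑) = -401*(-⅑) = 401/9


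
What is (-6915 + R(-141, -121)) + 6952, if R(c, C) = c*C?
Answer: 17098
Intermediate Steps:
R(c, C) = C*c
(-6915 + R(-141, -121)) + 6952 = (-6915 - 121*(-141)) + 6952 = (-6915 + 17061) + 6952 = 10146 + 6952 = 17098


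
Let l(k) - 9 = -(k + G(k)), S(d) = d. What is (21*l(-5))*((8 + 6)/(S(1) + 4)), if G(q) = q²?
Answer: -3234/5 ≈ -646.80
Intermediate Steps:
l(k) = 9 - k - k² (l(k) = 9 - (k + k²) = 9 + (-k - k²) = 9 - k - k²)
(21*l(-5))*((8 + 6)/(S(1) + 4)) = (21*(9 - 1*(-5) - 1*(-5)²))*((8 + 6)/(1 + 4)) = (21*(9 + 5 - 1*25))*(14/5) = (21*(9 + 5 - 25))*(14*(⅕)) = (21*(-11))*(14/5) = -231*14/5 = -3234/5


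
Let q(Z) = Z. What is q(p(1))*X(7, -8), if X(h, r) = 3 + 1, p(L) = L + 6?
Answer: 28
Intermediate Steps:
p(L) = 6 + L
X(h, r) = 4
q(p(1))*X(7, -8) = (6 + 1)*4 = 7*4 = 28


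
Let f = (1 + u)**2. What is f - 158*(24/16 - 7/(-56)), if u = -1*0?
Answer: -1023/4 ≈ -255.75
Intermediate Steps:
u = 0
f = 1 (f = (1 + 0)**2 = 1**2 = 1)
f - 158*(24/16 - 7/(-56)) = 1 - 158*(24/16 - 7/(-56)) = 1 - 158*(24*(1/16) - 7*(-1/56)) = 1 - 158*(3/2 + 1/8) = 1 - 158*13/8 = 1 - 1027/4 = -1023/4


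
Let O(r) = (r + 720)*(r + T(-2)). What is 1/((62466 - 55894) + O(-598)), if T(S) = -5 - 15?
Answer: -1/68824 ≈ -1.4530e-5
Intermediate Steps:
T(S) = -20
O(r) = (-20 + r)*(720 + r) (O(r) = (r + 720)*(r - 20) = (720 + r)*(-20 + r) = (-20 + r)*(720 + r))
1/((62466 - 55894) + O(-598)) = 1/((62466 - 55894) + (-14400 + (-598)² + 700*(-598))) = 1/(6572 + (-14400 + 357604 - 418600)) = 1/(6572 - 75396) = 1/(-68824) = -1/68824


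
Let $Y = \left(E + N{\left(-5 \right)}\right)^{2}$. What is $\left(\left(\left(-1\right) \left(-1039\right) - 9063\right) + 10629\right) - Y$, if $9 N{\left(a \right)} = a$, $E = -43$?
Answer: $\frac{57341}{81} \approx 707.91$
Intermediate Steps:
$N{\left(a \right)} = \frac{a}{9}$
$Y = \frac{153664}{81}$ ($Y = \left(-43 + \frac{1}{9} \left(-5\right)\right)^{2} = \left(-43 - \frac{5}{9}\right)^{2} = \left(- \frac{392}{9}\right)^{2} = \frac{153664}{81} \approx 1897.1$)
$\left(\left(\left(-1\right) \left(-1039\right) - 9063\right) + 10629\right) - Y = \left(\left(\left(-1\right) \left(-1039\right) - 9063\right) + 10629\right) - \frac{153664}{81} = \left(\left(1039 - 9063\right) + 10629\right) - \frac{153664}{81} = \left(-8024 + 10629\right) - \frac{153664}{81} = 2605 - \frac{153664}{81} = \frac{57341}{81}$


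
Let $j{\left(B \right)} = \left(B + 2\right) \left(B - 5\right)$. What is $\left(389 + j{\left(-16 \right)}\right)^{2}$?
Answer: $466489$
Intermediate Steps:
$j{\left(B \right)} = \left(-5 + B\right) \left(2 + B\right)$ ($j{\left(B \right)} = \left(2 + B\right) \left(-5 + B\right) = \left(-5 + B\right) \left(2 + B\right)$)
$\left(389 + j{\left(-16 \right)}\right)^{2} = \left(389 - \left(-38 - 256\right)\right)^{2} = \left(389 + \left(-10 + 256 + 48\right)\right)^{2} = \left(389 + 294\right)^{2} = 683^{2} = 466489$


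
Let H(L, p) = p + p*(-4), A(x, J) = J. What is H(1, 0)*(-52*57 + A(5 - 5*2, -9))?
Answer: 0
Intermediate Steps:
H(L, p) = -3*p (H(L, p) = p - 4*p = -3*p)
H(1, 0)*(-52*57 + A(5 - 5*2, -9)) = (-3*0)*(-52*57 - 9) = 0*(-2964 - 9) = 0*(-2973) = 0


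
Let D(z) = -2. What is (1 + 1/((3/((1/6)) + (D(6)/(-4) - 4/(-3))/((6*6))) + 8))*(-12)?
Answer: -70116/5627 ≈ -12.461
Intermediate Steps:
(1 + 1/((3/((1/6)) + (D(6)/(-4) - 4/(-3))/((6*6))) + 8))*(-12) = (1 + 1/((3/((1/6)) + (-2/(-4) - 4/(-3))/((6*6))) + 8))*(-12) = (1 + 1/((3/((1*(⅙))) + (-2*(-¼) - 4*(-⅓))/36) + 8))*(-12) = (1 + 1/((3/(⅙) + (½ + 4/3)*(1/36)) + 8))*(-12) = (1 + 1/((3*6 + (11/6)*(1/36)) + 8))*(-12) = (1 + 1/((18 + 11/216) + 8))*(-12) = (1 + 1/(3899/216 + 8))*(-12) = (1 + 1/(5627/216))*(-12) = (1 + 216/5627)*(-12) = (5843/5627)*(-12) = -70116/5627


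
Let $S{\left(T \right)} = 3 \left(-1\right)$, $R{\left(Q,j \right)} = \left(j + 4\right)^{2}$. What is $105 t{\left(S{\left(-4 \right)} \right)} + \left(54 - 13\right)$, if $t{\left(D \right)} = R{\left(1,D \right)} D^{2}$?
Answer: $986$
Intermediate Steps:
$R{\left(Q,j \right)} = \left(4 + j\right)^{2}$
$S{\left(T \right)} = -3$
$t{\left(D \right)} = D^{2} \left(4 + D\right)^{2}$ ($t{\left(D \right)} = \left(4 + D\right)^{2} D^{2} = D^{2} \left(4 + D\right)^{2}$)
$105 t{\left(S{\left(-4 \right)} \right)} + \left(54 - 13\right) = 105 \left(-3\right)^{2} \left(4 - 3\right)^{2} + \left(54 - 13\right) = 105 \cdot 9 \cdot 1^{2} + \left(54 - 13\right) = 105 \cdot 9 \cdot 1 + 41 = 105 \cdot 9 + 41 = 945 + 41 = 986$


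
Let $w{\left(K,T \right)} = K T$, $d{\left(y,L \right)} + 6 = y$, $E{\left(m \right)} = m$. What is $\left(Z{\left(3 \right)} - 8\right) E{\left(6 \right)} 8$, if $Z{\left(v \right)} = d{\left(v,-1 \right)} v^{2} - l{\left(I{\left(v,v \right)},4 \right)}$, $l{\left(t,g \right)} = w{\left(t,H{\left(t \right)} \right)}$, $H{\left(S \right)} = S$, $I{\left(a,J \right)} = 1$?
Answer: $-1728$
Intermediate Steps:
$d{\left(y,L \right)} = -6 + y$
$l{\left(t,g \right)} = t^{2}$ ($l{\left(t,g \right)} = t t = t^{2}$)
$Z{\left(v \right)} = -1 + v^{2} \left(-6 + v\right)$ ($Z{\left(v \right)} = \left(-6 + v\right) v^{2} - 1^{2} = v^{2} \left(-6 + v\right) - 1 = -1 + v^{2} \left(-6 + v\right)$)
$\left(Z{\left(3 \right)} - 8\right) E{\left(6 \right)} 8 = \left(\left(-1 + 3^{2} \left(-6 + 3\right)\right) - 8\right) 6 \cdot 8 = \left(\left(-1 + 9 \left(-3\right)\right) - 8\right) 6 \cdot 8 = \left(\left(-1 - 27\right) - 8\right) 6 \cdot 8 = \left(-28 - 8\right) 6 \cdot 8 = \left(-36\right) 6 \cdot 8 = \left(-216\right) 8 = -1728$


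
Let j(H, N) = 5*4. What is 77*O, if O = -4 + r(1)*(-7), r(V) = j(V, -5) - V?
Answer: -10549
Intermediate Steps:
j(H, N) = 20
r(V) = 20 - V
O = -137 (O = -4 + (20 - 1*1)*(-7) = -4 + (20 - 1)*(-7) = -4 + 19*(-7) = -4 - 133 = -137)
77*O = 77*(-137) = -10549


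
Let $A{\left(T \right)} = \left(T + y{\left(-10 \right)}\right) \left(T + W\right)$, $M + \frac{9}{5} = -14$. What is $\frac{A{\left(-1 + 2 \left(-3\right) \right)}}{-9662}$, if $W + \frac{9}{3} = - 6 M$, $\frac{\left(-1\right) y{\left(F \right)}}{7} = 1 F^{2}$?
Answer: $\frac{149884}{24155} \approx 6.2051$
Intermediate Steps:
$M = - \frac{79}{5}$ ($M = - \frac{9}{5} - 14 = - \frac{79}{5} \approx -15.8$)
$y{\left(F \right)} = - 7 F^{2}$ ($y{\left(F \right)} = - 7 \cdot 1 F^{2} = - 7 F^{2}$)
$W = \frac{459}{5}$ ($W = -3 - - \frac{474}{5} = -3 + \frac{474}{5} = \frac{459}{5} \approx 91.8$)
$A{\left(T \right)} = \left(-700 + T\right) \left(\frac{459}{5} + T\right)$ ($A{\left(T \right)} = \left(T - 7 \left(-10\right)^{2}\right) \left(T + \frac{459}{5}\right) = \left(T - 700\right) \left(\frac{459}{5} + T\right) = \left(-700 + T\right) \left(\frac{459}{5} + T\right)$)
$\frac{A{\left(-1 + 2 \left(-3\right) \right)}}{-9662} = \frac{-64260 + \left(-1 + 2 \left(-3\right)\right)^{2} - \frac{3041 \left(-1 + 2 \left(-3\right)\right)}{5}}{-9662} = \left(-64260 + \left(-1 - 6\right)^{2} - \frac{3041 \left(-1 - 6\right)}{5}\right) \left(- \frac{1}{9662}\right) = \left(-64260 + \left(-7\right)^{2} - - \frac{21287}{5}\right) \left(- \frac{1}{9662}\right) = \left(-64260 + 49 + \frac{21287}{5}\right) \left(- \frac{1}{9662}\right) = \left(- \frac{299768}{5}\right) \left(- \frac{1}{9662}\right) = \frac{149884}{24155}$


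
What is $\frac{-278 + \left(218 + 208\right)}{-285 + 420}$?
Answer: $\frac{148}{135} \approx 1.0963$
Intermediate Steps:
$\frac{-278 + \left(218 + 208\right)}{-285 + 420} = \frac{-278 + 426}{135} = 148 \cdot \frac{1}{135} = \frac{148}{135}$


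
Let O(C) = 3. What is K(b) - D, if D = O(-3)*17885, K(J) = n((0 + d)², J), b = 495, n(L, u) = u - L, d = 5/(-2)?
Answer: -212665/4 ≈ -53166.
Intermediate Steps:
d = -5/2 (d = 5*(-½) = -5/2 ≈ -2.5000)
K(J) = -25/4 + J (K(J) = J - (0 - 5/2)² = J - (-5/2)² = J - 1*25/4 = J - 25/4 = -25/4 + J)
D = 53655 (D = 3*17885 = 53655)
K(b) - D = (-25/4 + 495) - 1*53655 = 1955/4 - 53655 = -212665/4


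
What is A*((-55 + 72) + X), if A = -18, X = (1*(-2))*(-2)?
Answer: -378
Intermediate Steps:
X = 4 (X = -2*(-2) = 4)
A*((-55 + 72) + X) = -18*((-55 + 72) + 4) = -18*(17 + 4) = -18*21 = -378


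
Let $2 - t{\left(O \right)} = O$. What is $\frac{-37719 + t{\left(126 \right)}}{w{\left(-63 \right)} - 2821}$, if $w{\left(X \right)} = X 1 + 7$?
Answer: $\frac{37843}{2877} \approx 13.154$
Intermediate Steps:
$w{\left(X \right)} = 7 + X$ ($w{\left(X \right)} = X + 7 = 7 + X$)
$t{\left(O \right)} = 2 - O$
$\frac{-37719 + t{\left(126 \right)}}{w{\left(-63 \right)} - 2821} = \frac{-37719 + \left(2 - 126\right)}{\left(7 - 63\right) - 2821} = \frac{-37719 + \left(2 - 126\right)}{-56 - 2821} = \frac{-37719 - 124}{-2877} = \left(-37843\right) \left(- \frac{1}{2877}\right) = \frac{37843}{2877}$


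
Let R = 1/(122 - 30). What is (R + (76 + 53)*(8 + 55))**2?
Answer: 559032859225/8464 ≈ 6.6048e+7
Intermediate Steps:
R = 1/92 ≈ 0.010870
(R + (76 + 53)*(8 + 55))**2 = (1/92 + (76 + 53)*(8 + 55))**2 = (1/92 + 129*63)**2 = (1/92 + 8127)**2 = (747685/92)**2 = 559032859225/8464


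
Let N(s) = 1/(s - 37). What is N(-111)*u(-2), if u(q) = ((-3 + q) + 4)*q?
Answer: -1/74 ≈ -0.013514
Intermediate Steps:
N(s) = 1/(-37 + s)
u(q) = q*(1 + q) (u(q) = (1 + q)*q = q*(1 + q))
N(-111)*u(-2) = (-2*(1 - 2))/(-37 - 111) = (-2*(-1))/(-148) = -1/148*2 = -1/74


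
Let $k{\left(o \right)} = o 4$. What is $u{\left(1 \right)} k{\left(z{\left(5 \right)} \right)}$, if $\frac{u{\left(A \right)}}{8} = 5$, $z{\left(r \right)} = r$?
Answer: $800$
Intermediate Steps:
$k{\left(o \right)} = 4 o$
$u{\left(A \right)} = 40$ ($u{\left(A \right)} = 8 \cdot 5 = 40$)
$u{\left(1 \right)} k{\left(z{\left(5 \right)} \right)} = 40 \cdot 4 \cdot 5 = 40 \cdot 20 = 800$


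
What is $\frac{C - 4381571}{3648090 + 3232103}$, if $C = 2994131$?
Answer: $- \frac{1387440}{6880193} \approx -0.20166$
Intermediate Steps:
$\frac{C - 4381571}{3648090 + 3232103} = \frac{2994131 - 4381571}{3648090 + 3232103} = - \frac{1387440}{6880193}$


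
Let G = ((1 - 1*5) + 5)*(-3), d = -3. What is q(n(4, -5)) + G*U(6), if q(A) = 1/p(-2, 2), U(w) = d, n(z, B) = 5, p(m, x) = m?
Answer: 17/2 ≈ 8.5000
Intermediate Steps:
U(w) = -3
q(A) = -½ (q(A) = 1/(-2) = -½)
G = -3 (G = ((1 - 5) + 5)*(-3) = (-4 + 5)*(-3) = 1*(-3) = -3)
q(n(4, -5)) + G*U(6) = -½ - 3*(-3) = -½ + 9 = 17/2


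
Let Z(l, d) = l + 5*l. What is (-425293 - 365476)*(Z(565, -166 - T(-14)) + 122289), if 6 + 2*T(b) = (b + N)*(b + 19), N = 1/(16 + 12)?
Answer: -99383057151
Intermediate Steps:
N = 1/28 ≈ 0.035714
T(b) = -3 + (19 + b)*(1/28 + b)/2 (T(b) = -3 + ((b + 1/28)*(b + 19))/2 = -3 + ((1/28 + b)*(19 + b))/2 = -3 + ((19 + b)*(1/28 + b))/2 = -3 + (19 + b)*(1/28 + b)/2)
Z(l, d) = 6*l
(-425293 - 365476)*(Z(565, -166 - T(-14)) + 122289) = (-425293 - 365476)*(6*565 + 122289) = -790769*(3390 + 122289) = -790769*125679 = -99383057151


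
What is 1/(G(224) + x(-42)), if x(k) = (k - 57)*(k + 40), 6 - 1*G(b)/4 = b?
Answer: -1/674 ≈ -0.0014837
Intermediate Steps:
G(b) = 24 - 4*b
x(k) = (-57 + k)*(40 + k)
1/(G(224) + x(-42)) = 1/((24 - 4*224) + (-2280 + (-42)² - 17*(-42))) = 1/((24 - 896) + (-2280 + 1764 + 714)) = 1/(-872 + 198) = 1/(-674) = -1/674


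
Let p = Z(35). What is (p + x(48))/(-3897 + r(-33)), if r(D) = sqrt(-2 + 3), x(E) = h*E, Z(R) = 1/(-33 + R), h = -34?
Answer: 3263/7792 ≈ 0.41876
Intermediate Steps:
p = 1/2 (p = 1/(-33 + 35) = 1/2 ≈ 0.50000)
x(E) = -34*E
r(D) = 1 (r(D) = sqrt(1) = 1)
(p + x(48))/(-3897 + r(-33)) = (1/2 - 34*48)/(-3897 + 1) = (1/2 - 1632)/(-3896) = -3263/2*(-1/3896) = 3263/7792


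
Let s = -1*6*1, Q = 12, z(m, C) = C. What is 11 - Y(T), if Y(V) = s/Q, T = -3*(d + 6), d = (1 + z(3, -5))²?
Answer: 23/2 ≈ 11.500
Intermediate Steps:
d = 16 (d = (1 - 5)² = (-4)² = 16)
s = -6 (s = -6*1 = -6)
T = -66 (T = -3*(16 + 6) = -3*22 = -66)
Y(V) = -½ (Y(V) = -6/12 = -6*1/12 = -½)
11 - Y(T) = 11 - 1*(-½) = 11 + ½ = 23/2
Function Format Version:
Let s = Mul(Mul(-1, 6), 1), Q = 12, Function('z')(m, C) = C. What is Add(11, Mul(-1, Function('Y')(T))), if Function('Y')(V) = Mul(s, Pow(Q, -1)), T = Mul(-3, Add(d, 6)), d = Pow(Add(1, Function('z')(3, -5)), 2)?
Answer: Rational(23, 2) ≈ 11.500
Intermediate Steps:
d = 16 (d = Pow(Add(1, -5), 2) = Pow(-4, 2) = 16)
s = -6 (s = Mul(-6, 1) = -6)
T = -66 (T = Mul(-3, Add(16, 6)) = Mul(-3, 22) = -66)
Function('Y')(V) = Rational(-1, 2) (Function('Y')(V) = Mul(-6, Pow(12, -1)) = Mul(-6, Rational(1, 12)) = Rational(-1, 2))
Add(11, Mul(-1, Function('Y')(T))) = Add(11, Mul(-1, Rational(-1, 2))) = Add(11, Rational(1, 2)) = Rational(23, 2)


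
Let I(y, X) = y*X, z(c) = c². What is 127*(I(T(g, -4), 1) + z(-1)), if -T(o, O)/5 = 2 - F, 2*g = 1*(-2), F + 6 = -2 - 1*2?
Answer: -7493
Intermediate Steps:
F = -10 (F = -6 + (-2 - 1*2) = -6 + (-2 - 2) = -6 - 4 = -10)
g = -1 (g = (1*(-2))/2 = (½)*(-2) = -1)
T(o, O) = -60 (T(o, O) = -5*(2 - 1*(-10)) = -5*(2 + 10) = -5*12 = -60)
I(y, X) = X*y
127*(I(T(g, -4), 1) + z(-1)) = 127*(1*(-60) + (-1)²) = 127*(-60 + 1) = 127*(-59) = -7493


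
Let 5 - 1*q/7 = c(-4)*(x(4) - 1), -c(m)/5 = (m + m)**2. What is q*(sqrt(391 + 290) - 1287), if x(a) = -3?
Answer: 11486475 - 8925*sqrt(681) ≈ 1.1254e+7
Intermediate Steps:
c(m) = -20*m**2 (c(m) = -5*(m + m)**2 = -5*4*m**2 = -20*m**2)
q = -8925 (q = 35 - 7*(-20*(-4)**2)*(-3 - 1) = 35 - 7*(-20*16)*(-4) = 35 - (-2240)*(-4) = 35 - 7*1280 = 35 - 8960 = -8925)
q*(sqrt(391 + 290) - 1287) = -8925*(sqrt(391 + 290) - 1287) = -8925*(sqrt(681) - 1287) = -8925*(-1287 + sqrt(681)) = 11486475 - 8925*sqrt(681)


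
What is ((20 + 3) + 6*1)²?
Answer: 841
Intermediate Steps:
((20 + 3) + 6*1)² = (23 + 6)² = 29² = 841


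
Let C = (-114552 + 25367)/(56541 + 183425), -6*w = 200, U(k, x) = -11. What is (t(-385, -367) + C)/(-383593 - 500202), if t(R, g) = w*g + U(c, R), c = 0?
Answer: -8798565767/636242252910 ≈ -0.013829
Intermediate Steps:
w = -100/3 (w = -⅙*200 = -100/3 ≈ -33.333)
C = -89185/239966 ≈ -0.37166
t(R, g) = -11 - 100*g/3 (t(R, g) = -100*g/3 - 11 = -11 - 100*g/3)
(t(-385, -367) + C)/(-383593 - 500202) = ((-11 - 100/3*(-367)) - 89185/239966)/(-383593 - 500202) = ((-11 + 36700/3) - 89185/239966)/(-883795) = (36667/3 - 89185/239966)*(-1/883795) = (8798565767/719898)*(-1/883795) = -8798565767/636242252910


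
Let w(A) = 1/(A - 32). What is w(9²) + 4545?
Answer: 222706/49 ≈ 4545.0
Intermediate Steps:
w(A) = 1/(-32 + A)
w(9²) + 4545 = 1/(-32 + 9²) + 4545 = 1/(-32 + 81) + 4545 = 1/49 + 4545 = 222706/49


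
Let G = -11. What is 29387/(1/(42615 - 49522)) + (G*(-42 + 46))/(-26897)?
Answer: -5459445714029/26897 ≈ -2.0298e+8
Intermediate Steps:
29387/(1/(42615 - 49522)) + (G*(-42 + 46))/(-26897) = 29387/(1/(42615 - 49522)) - 11*(-42 + 46)/(-26897) = 29387/(1/(-6907)) - 11*4*(-1/26897) = 29387/(-1/6907) - 44*(-1/26897) = 29387*(-6907) + 44/26897 = -202976009 + 44/26897 = -5459445714029/26897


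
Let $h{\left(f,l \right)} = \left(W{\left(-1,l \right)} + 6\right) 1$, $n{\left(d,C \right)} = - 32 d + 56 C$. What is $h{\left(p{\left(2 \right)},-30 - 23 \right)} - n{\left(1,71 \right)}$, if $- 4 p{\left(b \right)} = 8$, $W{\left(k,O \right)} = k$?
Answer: $-3939$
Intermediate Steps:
$p{\left(b \right)} = -2$ ($p{\left(b \right)} = \left(- \frac{1}{4}\right) 8 = -2$)
$h{\left(f,l \right)} = 5$ ($h{\left(f,l \right)} = \left(-1 + 6\right) 1 = 5 \cdot 1 = 5$)
$h{\left(p{\left(2 \right)},-30 - 23 \right)} - n{\left(1,71 \right)} = 5 - \left(\left(-32\right) 1 + 56 \cdot 71\right) = 5 - \left(-32 + 3976\right) = 5 - 3944 = -3939$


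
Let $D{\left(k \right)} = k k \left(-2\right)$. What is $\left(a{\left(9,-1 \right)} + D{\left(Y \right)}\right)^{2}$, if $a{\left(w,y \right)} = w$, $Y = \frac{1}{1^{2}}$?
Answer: $49$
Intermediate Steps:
$Y = 1$ ($Y = 1^{-1} = 1$)
$D{\left(k \right)} = - 2 k^{2}$ ($D{\left(k \right)} = k^{2} \left(-2\right) = - 2 k^{2}$)
$\left(a{\left(9,-1 \right)} + D{\left(Y \right)}\right)^{2} = \left(9 - 2 \cdot 1^{2}\right)^{2} = \left(9 - 2\right)^{2} = 7^{2} = 49$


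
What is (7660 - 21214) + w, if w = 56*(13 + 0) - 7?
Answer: -12833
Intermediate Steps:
w = 721 (w = 56*13 - 7 = 728 - 7 = 721)
(7660 - 21214) + w = (7660 - 21214) + 721 = -13554 + 721 = -12833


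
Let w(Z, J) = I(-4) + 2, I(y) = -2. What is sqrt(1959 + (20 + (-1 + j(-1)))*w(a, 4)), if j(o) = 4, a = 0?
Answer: sqrt(1959) ≈ 44.261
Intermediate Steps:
w(Z, J) = 0 (w(Z, J) = -2 + 2 = 0)
sqrt(1959 + (20 + (-1 + j(-1)))*w(a, 4)) = sqrt(1959 + (20 + (-1 + 4))*0) = sqrt(1959 + (20 + 3)*0) = sqrt(1959 + 23*0) = sqrt(1959 + 0) = sqrt(1959)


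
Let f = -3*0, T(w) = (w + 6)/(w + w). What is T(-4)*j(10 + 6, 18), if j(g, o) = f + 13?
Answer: -13/4 ≈ -3.2500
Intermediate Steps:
T(w) = (6 + w)/(2*w) (T(w) = (6 + w)/((2*w)) = (6 + w)*(1/(2*w)) = (6 + w)/(2*w))
f = 0
j(g, o) = 13 (j(g, o) = 0 + 13 = 13)
T(-4)*j(10 + 6, 18) = ((½)*(6 - 4)/(-4))*13 = ((½)*(-¼)*2)*13 = -¼*13 = -13/4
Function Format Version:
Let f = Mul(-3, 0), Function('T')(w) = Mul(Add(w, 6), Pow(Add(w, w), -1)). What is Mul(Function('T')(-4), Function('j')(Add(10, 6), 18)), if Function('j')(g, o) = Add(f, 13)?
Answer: Rational(-13, 4) ≈ -3.2500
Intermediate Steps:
Function('T')(w) = Mul(Rational(1, 2), Pow(w, -1), Add(6, w)) (Function('T')(w) = Mul(Add(6, w), Pow(Mul(2, w), -1)) = Mul(Add(6, w), Mul(Rational(1, 2), Pow(w, -1))) = Mul(Rational(1, 2), Pow(w, -1), Add(6, w)))
f = 0
Function('j')(g, o) = 13 (Function('j')(g, o) = Add(0, 13) = 13)
Mul(Function('T')(-4), Function('j')(Add(10, 6), 18)) = Mul(Mul(Rational(1, 2), Pow(-4, -1), Add(6, -4)), 13) = Mul(Mul(Rational(1, 2), Rational(-1, 4), 2), 13) = Mul(Rational(-1, 4), 13) = Rational(-13, 4)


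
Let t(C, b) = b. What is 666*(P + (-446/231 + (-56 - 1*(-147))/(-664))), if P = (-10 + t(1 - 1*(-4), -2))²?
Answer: 2416484541/25564 ≈ 94527.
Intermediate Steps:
P = 144 (P = (-10 - 2)² = (-12)² = 144)
666*(P + (-446/231 + (-56 - 1*(-147))/(-664))) = 666*(144 + (-446/231 + (-56 - 1*(-147))/(-664))) = 666*(144 + (-446*1/231 + (-56 + 147)*(-1/664))) = 666*(144 + (-446/231 + 91*(-1/664))) = 666*(144 + (-446/231 - 91/664)) = 666*(144 - 317165/153384) = 666*(21770131/153384) = 2416484541/25564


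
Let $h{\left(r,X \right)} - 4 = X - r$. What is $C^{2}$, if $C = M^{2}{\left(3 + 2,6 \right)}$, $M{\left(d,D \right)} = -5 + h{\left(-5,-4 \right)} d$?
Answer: $160000$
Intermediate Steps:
$h{\left(r,X \right)} = 4 + X - r$ ($h{\left(r,X \right)} = 4 + \left(X - r\right) = 4 + X - r$)
$M{\left(d,D \right)} = -5 + 5 d$ ($M{\left(d,D \right)} = -5 + \left(4 - 4 - -5\right) d = -5 + \left(4 - 4 + 5\right) d = -5 + 5 d$)
$C = 400$ ($C = \left(-5 + 5 \left(3 + 2\right)\right)^{2} = \left(-5 + 5 \cdot 5\right)^{2} = \left(-5 + 25\right)^{2} = 20^{2} = 400$)
$C^{2} = 400^{2} = 160000$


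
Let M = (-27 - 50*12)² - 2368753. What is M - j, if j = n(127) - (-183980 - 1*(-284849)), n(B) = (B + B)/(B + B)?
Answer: -1874756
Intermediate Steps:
n(B) = 1 (n(B) = (2*B)/((2*B)) = (2*B)*(1/(2*B)) = 1)
j = -100868 (j = 1 - (-183980 - 1*(-284849)) = 1 - (-183980 + 284849) = 1 - 1*100869 = 1 - 100869 = -100868)
M = -1975624 (M = (-27 - 600)² - 2368753 = (-627)² - 2368753 = 393129 - 2368753 = -1975624)
M - j = -1975624 - 1*(-100868) = -1975624 + 100868 = -1874756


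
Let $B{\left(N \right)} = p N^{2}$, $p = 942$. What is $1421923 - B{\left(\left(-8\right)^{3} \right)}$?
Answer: $-245517725$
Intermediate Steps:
$B{\left(N \right)} = 942 N^{2}$
$1421923 - B{\left(\left(-8\right)^{3} \right)} = 1421923 - 942 \left(\left(-8\right)^{3}\right)^{2} = 1421923 - 942 \left(-512\right)^{2} = 1421923 - 942 \cdot 262144 = 1421923 - 246939648 = -245517725$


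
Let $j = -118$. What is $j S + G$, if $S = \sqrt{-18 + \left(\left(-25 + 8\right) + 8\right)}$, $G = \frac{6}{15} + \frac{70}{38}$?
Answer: $\frac{213}{95} - 354 i \sqrt{3} \approx 2.2421 - 613.15 i$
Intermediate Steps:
$G = \frac{213}{95}$ ($G = 6 \cdot \frac{1}{15} + 70 \cdot \frac{1}{38} = \frac{2}{5} + \frac{35}{19} = \frac{213}{95} \approx 2.2421$)
$S = 3 i \sqrt{3}$ ($S = \sqrt{-18 + \left(-17 + 8\right)} = \sqrt{-18 - 9} = \sqrt{-27} = 3 i \sqrt{3} \approx 5.1962 i$)
$j S + G = - 118 \cdot 3 i \sqrt{3} + \frac{213}{95} = - 354 i \sqrt{3} + \frac{213}{95} = \frac{213}{95} - 354 i \sqrt{3}$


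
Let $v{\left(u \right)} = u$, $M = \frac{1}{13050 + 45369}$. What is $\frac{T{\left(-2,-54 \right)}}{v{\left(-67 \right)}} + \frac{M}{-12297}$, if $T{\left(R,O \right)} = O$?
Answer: $\frac{38792435855}{48131355681} \approx 0.80597$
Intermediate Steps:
$M = \frac{1}{58419} \approx 1.7118 \cdot 10^{-5}$
$\frac{T{\left(-2,-54 \right)}}{v{\left(-67 \right)}} + \frac{M}{-12297} = - \frac{54}{-67} + \frac{1}{58419 \left(-12297\right)} = \left(-54\right) \left(- \frac{1}{67}\right) + \frac{1}{58419} \left(- \frac{1}{12297}\right) = \frac{54}{67} - \frac{1}{718378443} = \frac{38792435855}{48131355681}$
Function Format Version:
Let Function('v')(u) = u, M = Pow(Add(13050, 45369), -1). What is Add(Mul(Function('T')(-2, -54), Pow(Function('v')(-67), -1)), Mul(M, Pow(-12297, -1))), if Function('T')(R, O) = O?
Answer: Rational(38792435855, 48131355681) ≈ 0.80597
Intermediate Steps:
M = Rational(1, 58419) (M = Pow(58419, -1) = Rational(1, 58419) ≈ 1.7118e-5)
Add(Mul(Function('T')(-2, -54), Pow(Function('v')(-67), -1)), Mul(M, Pow(-12297, -1))) = Add(Mul(-54, Pow(-67, -1)), Mul(Rational(1, 58419), Pow(-12297, -1))) = Add(Mul(-54, Rational(-1, 67)), Mul(Rational(1, 58419), Rational(-1, 12297))) = Add(Rational(54, 67), Rational(-1, 718378443)) = Rational(38792435855, 48131355681)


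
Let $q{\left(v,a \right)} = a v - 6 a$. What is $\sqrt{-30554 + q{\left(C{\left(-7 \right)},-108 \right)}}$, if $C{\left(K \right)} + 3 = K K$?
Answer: $i \sqrt{34874} \approx 186.75 i$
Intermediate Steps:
$C{\left(K \right)} = -3 + K^{2}$ ($C{\left(K \right)} = -3 + K K = -3 + K^{2}$)
$q{\left(v,a \right)} = - 6 a + a v$
$\sqrt{-30554 + q{\left(C{\left(-7 \right)},-108 \right)}} = \sqrt{-30554 - 108 \left(-6 - \left(3 - \left(-7\right)^{2}\right)\right)} = \sqrt{-30554 - 108 \left(-6 + \left(-3 + 49\right)\right)} = \sqrt{-30554 - 108 \left(-6 + 46\right)} = \sqrt{-30554 - 4320} = \sqrt{-34874} = i \sqrt{34874}$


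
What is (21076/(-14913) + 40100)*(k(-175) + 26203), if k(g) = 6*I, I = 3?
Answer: 15679901663504/14913 ≈ 1.0514e+9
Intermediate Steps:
k(g) = 18 (k(g) = 6*3 = 18)
(21076/(-14913) + 40100)*(k(-175) + 26203) = (21076/(-14913) + 40100)*(18 + 26203) = (21076*(-1/14913) + 40100)*26221 = (-21076/14913 + 40100)*26221 = (597990224/14913)*26221 = 15679901663504/14913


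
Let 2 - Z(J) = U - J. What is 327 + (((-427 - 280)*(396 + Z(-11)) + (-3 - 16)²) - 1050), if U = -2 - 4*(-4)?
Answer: -264073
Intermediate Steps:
U = 14 (U = -2 + 16 = 14)
Z(J) = -12 + J (Z(J) = 2 - (14 - J) = 2 + (-14 + J) = -12 + J)
327 + (((-427 - 280)*(396 + Z(-11)) + (-3 - 16)²) - 1050) = 327 + (((-427 - 280)*(396 + (-12 - 11)) + (-3 - 16)²) - 1050) = 327 + ((-707*(396 - 23) + (-19)²) - 1050) = 327 + ((-707*373 + 361) - 1050) = 327 + ((-263711 + 361) - 1050) = 327 + (-263350 - 1050) = 327 - 264400 = -264073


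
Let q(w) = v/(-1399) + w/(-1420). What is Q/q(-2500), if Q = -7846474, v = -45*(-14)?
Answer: -779382415946/130145 ≈ -5.9886e+6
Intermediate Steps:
v = 630
q(w) = -630/1399 - w/1420 (q(w) = 630/(-1399) + w/(-1420) = 630*(-1/1399) + w*(-1/1420) = -630/1399 - w/1420)
Q/q(-2500) = -7846474/(-630/1399 - 1/1420*(-2500)) = -7846474/(-630/1399 + 125/71) = -7846474/130145/99329 = -7846474*99329/130145 = -779382415946/130145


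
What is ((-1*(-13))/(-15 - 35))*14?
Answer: -91/25 ≈ -3.6400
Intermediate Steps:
((-1*(-13))/(-15 - 35))*14 = (13/(-50))*14 = -1/50*13*14 = -13/50*14 = -91/25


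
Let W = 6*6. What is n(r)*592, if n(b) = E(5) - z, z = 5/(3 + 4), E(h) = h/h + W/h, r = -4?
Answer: 155104/35 ≈ 4431.5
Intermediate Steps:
W = 36
E(h) = 1 + 36/h (E(h) = h/h + 36/h = 1 + 36/h)
z = 5/7 ≈ 0.71429
n(b) = 262/35 (n(b) = (36 + 5)/5 - 1*5/7 = (1/5)*41 - 5/7 = 41/5 - 5/7 = 262/35)
n(r)*592 = (262/35)*592 = 155104/35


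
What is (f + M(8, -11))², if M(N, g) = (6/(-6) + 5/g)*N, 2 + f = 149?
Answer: 2217121/121 ≈ 18323.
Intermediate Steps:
f = 147 (f = -2 + 149 = 147)
M(N, g) = N*(-1 + 5/g) (M(N, g) = (6*(-⅙) + 5/g)*N = (-1 + 5/g)*N = N*(-1 + 5/g))
(f + M(8, -11))² = (147 + 8*(5 - 1*(-11))/(-11))² = (147 + 8*(-1/11)*(5 + 11))² = (147 + 8*(-1/11)*16)² = (147 - 128/11)² = (1489/11)² = 2217121/121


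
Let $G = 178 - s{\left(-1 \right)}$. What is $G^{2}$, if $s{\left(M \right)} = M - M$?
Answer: $31684$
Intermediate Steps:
$s{\left(M \right)} = 0$
$G = 178$ ($G = 178 - 0 = 178 + 0 = 178$)
$G^{2} = 178^{2} = 31684$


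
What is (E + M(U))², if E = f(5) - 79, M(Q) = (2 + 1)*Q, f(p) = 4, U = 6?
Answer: 3249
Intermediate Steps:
M(Q) = 3*Q
E = -75 (E = 4 - 79 = -75)
(E + M(U))² = (-75 + 3*6)² = (-75 + 18)² = (-57)² = 3249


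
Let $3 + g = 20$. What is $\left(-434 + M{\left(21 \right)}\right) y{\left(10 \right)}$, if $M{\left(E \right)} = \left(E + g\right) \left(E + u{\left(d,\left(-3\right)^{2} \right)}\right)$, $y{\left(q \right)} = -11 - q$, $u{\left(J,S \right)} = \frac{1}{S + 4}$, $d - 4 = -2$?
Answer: $- \frac{100170}{13} \approx -7705.4$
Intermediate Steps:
$d = 2$ ($d = 4 - 2 = 2$)
$g = 17$ ($g = -3 + 20 = 17$)
$u{\left(J,S \right)} = \frac{1}{4 + S}$
$M{\left(E \right)} = \left(17 + E\right) \left(\frac{1}{13} + E\right)$ ($M{\left(E \right)} = \left(E + 17\right) \left(E + \frac{1}{4 + \left(-3\right)^{2}}\right) = \left(17 + E\right) \left(E + \frac{1}{4 + 9}\right) = \left(17 + E\right) \left(E + \frac{1}{13}\right) = \left(17 + E\right) \left(\frac{1}{13} + E\right)$)
$\left(-434 + M{\left(21 \right)}\right) y{\left(10 \right)} = \left(-434 + \left(\frac{17}{13} + 21^{2} + \frac{222}{13} \cdot 21\right)\right) \left(-11 - 10\right) = \left(-434 + \left(\frac{17}{13} + 441 + \frac{4662}{13}\right)\right) \left(-11 - 10\right) = \left(-434 + \frac{10412}{13}\right) \left(-21\right) = \frac{4770}{13} \left(-21\right) = - \frac{100170}{13}$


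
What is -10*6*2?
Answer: -120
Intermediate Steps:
-10*6*2 = -60*2 = -120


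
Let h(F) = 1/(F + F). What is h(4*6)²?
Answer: 1/2304 ≈ 0.00043403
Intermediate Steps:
h(F) = 1/(2*F)
h(4*6)² = (1/(2*((4*6))))² = ((½)/24)² = ((½)*(1/24))² = (1/48)² = 1/2304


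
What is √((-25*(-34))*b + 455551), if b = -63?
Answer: √402001 ≈ 634.04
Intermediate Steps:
√((-25*(-34))*b + 455551) = √(-25*(-34)*(-63) + 455551) = √(850*(-63) + 455551) = √(-53550 + 455551) = √402001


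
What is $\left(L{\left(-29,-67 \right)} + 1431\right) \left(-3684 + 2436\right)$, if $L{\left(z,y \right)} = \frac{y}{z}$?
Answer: $- \frac{51874368}{29} \approx -1.7888 \cdot 10^{6}$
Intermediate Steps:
$\left(L{\left(-29,-67 \right)} + 1431\right) \left(-3684 + 2436\right) = \left(- \frac{67}{-29} + 1431\right) \left(-3684 + 2436\right) = \left(\left(-67\right) \left(- \frac{1}{29}\right) + 1431\right) \left(-1248\right) = \left(\frac{67}{29} + 1431\right) \left(-1248\right) = \frac{41566}{29} \left(-1248\right) = - \frac{51874368}{29}$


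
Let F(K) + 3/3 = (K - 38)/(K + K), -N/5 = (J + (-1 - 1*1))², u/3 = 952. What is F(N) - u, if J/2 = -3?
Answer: -914061/320 ≈ -2856.4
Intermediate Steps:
J = -6 (J = 2*(-3) = -6)
u = 2856 (u = 3*952 = 2856)
N = -320 (N = -5*(-6 + (-1 - 1*1))² = -5*(-6 + (-1 - 1))² = -5*(-6 - 2)² = -5*(-8)² = -5*64 = -320)
F(K) = -1 + (-38 + K)/(2*K) (F(K) = -1 + (K - 38)/(K + K) = -1 + (-38 + K)/((2*K)) = -1 + (-38 + K)*(1/(2*K)) = -1 + (-38 + K)/(2*K))
F(N) - u = (½)*(-38 - 1*(-320))/(-320) - 1*2856 = (½)*(-1/320)*(-38 + 320) - 2856 = (½)*(-1/320)*282 - 2856 = -141/320 - 2856 = -914061/320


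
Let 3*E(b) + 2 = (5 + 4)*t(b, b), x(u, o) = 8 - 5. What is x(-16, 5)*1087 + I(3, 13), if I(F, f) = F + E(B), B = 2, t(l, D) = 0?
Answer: 9790/3 ≈ 3263.3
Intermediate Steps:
x(u, o) = 3
E(b) = -⅔ (E(b) = -⅔ + ((5 + 4)*0)/3 = -⅔ + (9*0)/3 = -⅔ + (⅓)*0 = -⅔ + 0 = -⅔)
I(F, f) = -⅔ + F (I(F, f) = F - ⅔ = -⅔ + F)
x(-16, 5)*1087 + I(3, 13) = 3*1087 + (-⅔ + 3) = 3261 + 7/3 = 9790/3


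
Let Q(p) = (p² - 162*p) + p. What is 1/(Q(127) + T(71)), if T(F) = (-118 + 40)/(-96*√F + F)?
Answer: -87614071/378316811104 - 117*√71/189158405552 ≈ -0.00023159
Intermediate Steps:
Q(p) = p² - 161*p
T(F) = -78/(F - 96*√F)
1/(Q(127) + T(71)) = 1/(127*(-161 + 127) + 78/(-1*71 + 96*√71)) = 1/(127*(-34) + 78/(-71 + 96*√71)) = 1/(-4318 + 78/(-71 + 96*√71))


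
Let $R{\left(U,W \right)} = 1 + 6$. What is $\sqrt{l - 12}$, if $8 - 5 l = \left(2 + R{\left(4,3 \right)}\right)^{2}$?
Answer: $\frac{i \sqrt{665}}{5} \approx 5.1575 i$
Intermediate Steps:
$R{\left(U,W \right)} = 7$
$l = - \frac{73}{5}$ ($l = \frac{8}{5} - \frac{\left(2 + 7\right)^{2}}{5} = \frac{8}{5} - \frac{9^{2}}{5} = \frac{8}{5} - \frac{81}{5} = - \frac{73}{5} \approx -14.6$)
$\sqrt{l - 12} = \sqrt{- \frac{73}{5} - 12} = \sqrt{- \frac{133}{5}} = \frac{i \sqrt{665}}{5}$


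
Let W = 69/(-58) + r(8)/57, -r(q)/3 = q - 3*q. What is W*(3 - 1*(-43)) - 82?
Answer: -53991/551 ≈ -97.987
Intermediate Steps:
r(q) = 6*q (r(q) = -3*(q - 3*q) = -(-6)*q = 6*q)
W = -383/1102 (W = 69/(-58) + (6*8)/57 = 69*(-1/58) + 48*(1/57) = -69/58 + 16/19 = -383/1102 ≈ -0.34755)
W*(3 - 1*(-43)) - 82 = -383*(3 - 1*(-43))/1102 - 82 = -383*(3 + 43)/1102 - 82 = -383/1102*46 - 82 = -8809/551 - 82 = -53991/551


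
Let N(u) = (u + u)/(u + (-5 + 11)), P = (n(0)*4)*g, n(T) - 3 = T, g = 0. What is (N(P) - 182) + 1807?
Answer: 1625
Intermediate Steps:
n(T) = 3 + T
P = 0 (P = ((3 + 0)*4)*0 = (3*4)*0 = 12*0 = 0)
N(u) = 2*u/(6 + u) (N(u) = (2*u)/(u + 6) = (2*u)/(6 + u) = 2*u/(6 + u))
(N(P) - 182) + 1807 = (2*0/(6 + 0) - 182) + 1807 = (2*0/6 - 182) + 1807 = (2*0*(⅙) - 182) + 1807 = (0 - 182) + 1807 = -182 + 1807 = 1625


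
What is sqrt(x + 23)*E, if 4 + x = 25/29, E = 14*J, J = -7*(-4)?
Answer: 9408*sqrt(29)/29 ≈ 1747.0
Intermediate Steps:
J = 28
E = 392 (E = 14*28 = 392)
x = -91/29 (x = -4 + 25/29 = -91/29 ≈ -3.1379)
sqrt(x + 23)*E = sqrt(-91/29 + 23)*392 = sqrt(576/29)*392 = (24*sqrt(29)/29)*392 = 9408*sqrt(29)/29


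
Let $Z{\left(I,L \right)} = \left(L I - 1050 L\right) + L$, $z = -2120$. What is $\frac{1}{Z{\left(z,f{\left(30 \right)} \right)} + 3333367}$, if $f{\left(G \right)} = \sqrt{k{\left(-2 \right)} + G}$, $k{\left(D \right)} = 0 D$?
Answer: $\frac{3333367}{11111034279859} + \frac{3169 \sqrt{30}}{11111034279859} \approx 3.0157 \cdot 10^{-7}$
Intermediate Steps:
$k{\left(D \right)} = 0$
$f{\left(G \right)} = \sqrt{G}$ ($f{\left(G \right)} = \sqrt{0 + G} = \sqrt{G}$)
$Z{\left(I,L \right)} = - 1049 L + I L$ ($Z{\left(I,L \right)} = \left(I L - 1050 L\right) + L = \left(- 1050 L + I L\right) + L = - 1049 L + I L$)
$\frac{1}{Z{\left(z,f{\left(30 \right)} \right)} + 3333367} = \frac{1}{\sqrt{30} \left(-1049 - 2120\right) + 3333367} = \frac{1}{\sqrt{30} \left(-3169\right) + 3333367} = \frac{1}{- 3169 \sqrt{30} + 3333367} = \frac{1}{3333367 - 3169 \sqrt{30}}$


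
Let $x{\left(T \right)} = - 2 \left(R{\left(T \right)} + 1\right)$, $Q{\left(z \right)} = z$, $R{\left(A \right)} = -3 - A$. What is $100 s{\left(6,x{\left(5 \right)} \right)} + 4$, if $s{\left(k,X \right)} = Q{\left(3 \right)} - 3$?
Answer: $4$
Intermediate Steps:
$x{\left(T \right)} = 4 + 2 T$ ($x{\left(T \right)} = - 2 \left(\left(-3 - T\right) + 1\right) = - 2 \left(-2 - T\right) = 4 + 2 T$)
$s{\left(k,X \right)} = 0$ ($s{\left(k,X \right)} = 3 - 3 = 0$)
$100 s{\left(6,x{\left(5 \right)} \right)} + 4 = 100 \cdot 0 + 4 = 0 + 4 = 4$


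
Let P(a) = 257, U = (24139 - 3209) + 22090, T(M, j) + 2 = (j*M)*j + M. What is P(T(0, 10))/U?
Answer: 257/43020 ≈ 0.0059740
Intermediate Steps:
T(M, j) = -2 + M + M*j**2 (T(M, j) = -2 + ((j*M)*j + M) = -2 + ((M*j)*j + M) = -2 + (M*j**2 + M) = -2 + (M + M*j**2) = -2 + M + M*j**2)
U = 43020 (U = 20930 + 22090 = 43020)
P(T(0, 10))/U = 257/43020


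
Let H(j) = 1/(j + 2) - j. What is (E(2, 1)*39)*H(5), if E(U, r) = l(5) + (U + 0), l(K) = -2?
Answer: 0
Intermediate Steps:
E(U, r) = -2 + U (E(U, r) = -2 + (U + 0) = -2 + U)
H(j) = 1/(2 + j) - j
(E(2, 1)*39)*H(5) = ((-2 + 2)*39)*((1 - 1*5**2 - 2*5)/(2 + 5)) = (0*39)*((1 - 1*25 - 10)/7) = 0*((1 - 25 - 10)/7) = 0*((1/7)*(-34)) = 0*(-34/7) = 0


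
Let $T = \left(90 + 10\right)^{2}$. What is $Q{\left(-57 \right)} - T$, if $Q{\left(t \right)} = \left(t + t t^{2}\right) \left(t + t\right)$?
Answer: $21108500$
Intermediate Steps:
$T = 10000$ ($T = 100^{2} = 10000$)
$Q{\left(t \right)} = 2 t \left(t + t^{3}\right)$ ($Q{\left(t \right)} = \left(t + t^{3}\right) 2 t = 2 t \left(t + t^{3}\right)$)
$Q{\left(-57 \right)} - T = 2 \left(-57\right)^{2} \left(1 + \left(-57\right)^{2}\right) - 10000 = 2 \cdot 3249 \left(1 + 3249\right) - 10000 = 2 \cdot 3249 \cdot 3250 - 10000 = 21118500 - 10000 = 21108500$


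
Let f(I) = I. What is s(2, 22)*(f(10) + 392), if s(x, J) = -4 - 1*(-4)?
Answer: 0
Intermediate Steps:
s(x, J) = 0 (s(x, J) = -4 + 4 = 0)
s(2, 22)*(f(10) + 392) = 0*(10 + 392) = 0*402 = 0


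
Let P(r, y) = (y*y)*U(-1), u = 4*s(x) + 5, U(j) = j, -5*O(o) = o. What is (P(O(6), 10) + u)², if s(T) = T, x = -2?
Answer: 10609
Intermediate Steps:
O(o) = -o/5
u = -3 (u = 4*(-2) + 5 = -8 + 5 = -3)
P(r, y) = -y² (P(r, y) = (y*y)*(-1) = y²*(-1) = -y²)
(P(O(6), 10) + u)² = (-1*10² - 3)² = (-1*100 - 3)² = (-100 - 3)² = (-103)² = 10609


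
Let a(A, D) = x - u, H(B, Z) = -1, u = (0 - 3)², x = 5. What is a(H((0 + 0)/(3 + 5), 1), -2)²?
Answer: 16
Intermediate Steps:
u = 9 (u = (-3)² = 9)
a(A, D) = -4 (a(A, D) = 5 - 1*9 = 5 - 9 = -4)
a(H((0 + 0)/(3 + 5), 1), -2)² = (-4)² = 16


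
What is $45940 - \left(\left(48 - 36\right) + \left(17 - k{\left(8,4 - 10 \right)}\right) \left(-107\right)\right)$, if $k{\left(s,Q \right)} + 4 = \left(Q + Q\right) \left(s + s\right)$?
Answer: $68719$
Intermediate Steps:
$k{\left(s,Q \right)} = -4 + 4 Q s$ ($k{\left(s,Q \right)} = -4 + \left(Q + Q\right) \left(s + s\right) = -4 + 2 Q 2 s = -4 + 4 Q s$)
$45940 - \left(\left(48 - 36\right) + \left(17 - k{\left(8,4 - 10 \right)}\right) \left(-107\right)\right) = 45940 - \left(\left(48 - 36\right) + \left(17 - \left(-4 + 4 \left(4 - 10\right) 8\right)\right) \left(-107\right)\right) = 45940 - \left(12 + \left(17 - \left(-4 + 4 \left(-6\right) 8\right)\right) \left(-107\right)\right) = 45940 - \left(12 + \left(17 - \left(-4 - 192\right)\right) \left(-107\right)\right) = 45940 - \left(12 + \left(17 - -196\right) \left(-107\right)\right) = 45940 - \left(12 + \left(17 + 196\right) \left(-107\right)\right) = 45940 - \left(12 + 213 \left(-107\right)\right) = 45940 - \left(12 - 22791\right) = 45940 - -22779 = 45940 + 22779 = 68719$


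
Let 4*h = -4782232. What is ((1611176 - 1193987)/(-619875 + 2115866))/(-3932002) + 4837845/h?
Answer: -145190632427040537/35880401104375061 ≈ -4.0465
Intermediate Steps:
h = -1195558 (h = (¼)*(-4782232) = -1195558)
((1611176 - 1193987)/(-619875 + 2115866))/(-3932002) + 4837845/h = ((1611176 - 1193987)/(-619875 + 2115866))/(-3932002) + 4837845/(-1195558) = (417189/1495991)*(-1/3932002) + 4837845*(-1/1195558) = (417189*(1/1495991))*(-1/3932002) - 4837845/1195558 = (417189/1495991)*(-1/3932002) - 4837845/1195558 = -417189/5882239603982 - 4837845/1195558 = -145190632427040537/35880401104375061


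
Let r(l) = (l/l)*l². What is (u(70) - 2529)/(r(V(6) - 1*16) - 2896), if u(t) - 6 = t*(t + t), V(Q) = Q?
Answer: -7277/2796 ≈ -2.6026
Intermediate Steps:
r(l) = l² (r(l) = 1*l² = l²)
u(t) = 6 + 2*t² (u(t) = 6 + t*(t + t) = 6 + t*(2*t) = 6 + 2*t²)
(u(70) - 2529)/(r(V(6) - 1*16) - 2896) = ((6 + 2*70²) - 2529)/((6 - 1*16)² - 2896) = ((6 + 2*4900) - 2529)/((6 - 16)² - 2896) = ((6 + 9800) - 2529)/((-10)² - 2896) = (9806 - 2529)/(100 - 2896) = 7277/(-2796) = 7277*(-1/2796) = -7277/2796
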